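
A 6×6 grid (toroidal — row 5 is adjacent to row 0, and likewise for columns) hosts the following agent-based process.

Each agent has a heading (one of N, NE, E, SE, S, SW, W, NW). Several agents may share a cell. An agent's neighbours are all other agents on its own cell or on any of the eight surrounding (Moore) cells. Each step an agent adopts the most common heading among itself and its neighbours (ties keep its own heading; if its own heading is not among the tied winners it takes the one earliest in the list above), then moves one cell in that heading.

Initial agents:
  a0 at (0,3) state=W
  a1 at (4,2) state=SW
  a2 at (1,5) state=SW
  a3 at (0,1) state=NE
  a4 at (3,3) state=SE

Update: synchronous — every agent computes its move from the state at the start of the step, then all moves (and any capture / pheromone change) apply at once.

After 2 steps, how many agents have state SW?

t=1: a0@(0,2):W a1@(5,1):SW a2@(2,4):SW a3@(5,2):NE a4@(4,4):SE
t=2: a0@(0,1):W a1@(0,0):SW a2@(3,3):SW a3@(4,3):NE a4@(5,5):SE

2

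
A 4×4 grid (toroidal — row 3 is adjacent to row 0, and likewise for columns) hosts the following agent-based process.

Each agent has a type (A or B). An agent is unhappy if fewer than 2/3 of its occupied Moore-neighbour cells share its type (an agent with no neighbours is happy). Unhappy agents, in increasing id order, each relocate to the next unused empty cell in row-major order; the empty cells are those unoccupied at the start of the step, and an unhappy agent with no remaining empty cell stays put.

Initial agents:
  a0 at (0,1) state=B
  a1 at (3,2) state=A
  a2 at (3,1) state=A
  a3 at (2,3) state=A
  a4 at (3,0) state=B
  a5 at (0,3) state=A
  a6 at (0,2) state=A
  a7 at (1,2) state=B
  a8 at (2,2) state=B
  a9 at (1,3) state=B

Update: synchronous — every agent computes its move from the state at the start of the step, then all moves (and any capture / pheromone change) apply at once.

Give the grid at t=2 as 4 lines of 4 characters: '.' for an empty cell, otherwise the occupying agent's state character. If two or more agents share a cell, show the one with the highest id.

t=1: a0@(0,0):B a1@(3,2):A a2@(1,0):A a3@(1,1):A a4@(2,0):B a5@(2,1):A a6@(3,3):A a7@(1,2):B a8@(2,2):B a9@(1,3):B
t=2: a0@(0,1):B a1@(3,2):A a2@(0,2):A a3@(0,3):A a4@(2,3):B a5@(3,0):A a6@(3,1):A a7@(1,2):B a8@(2,2):B a9@(1,3):B

.BAA
..BB
..BB
AAA.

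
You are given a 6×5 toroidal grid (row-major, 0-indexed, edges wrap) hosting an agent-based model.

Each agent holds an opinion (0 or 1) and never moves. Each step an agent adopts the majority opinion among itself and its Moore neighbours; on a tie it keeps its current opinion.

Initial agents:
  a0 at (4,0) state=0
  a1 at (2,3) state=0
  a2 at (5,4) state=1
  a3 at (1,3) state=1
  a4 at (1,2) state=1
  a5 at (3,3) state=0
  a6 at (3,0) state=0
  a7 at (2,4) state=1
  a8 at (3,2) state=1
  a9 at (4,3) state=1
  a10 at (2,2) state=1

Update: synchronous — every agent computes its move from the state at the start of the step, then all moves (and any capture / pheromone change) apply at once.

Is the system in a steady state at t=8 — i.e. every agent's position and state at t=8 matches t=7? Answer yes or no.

yes

t=1: a0@(4,0):0 a1@(2,3):1 a2@(5,4):1 a3@(1,3):1 a4@(1,2):1 a5@(3,3):1 a6@(3,0):0 a7@(2,4):0 a8@(3,2):1 a9@(4,3):1 a10@(2,2):1
t=2: a0@(4,0):0 a1@(2,3):1 a2@(5,4):1 a3@(1,3):1 a4@(1,2):1 a5@(3,3):1 a6@(3,0):0 a7@(2,4):1 a8@(3,2):1 a9@(4,3):1 a10@(2,2):1
t=3: (unchanged — steady state)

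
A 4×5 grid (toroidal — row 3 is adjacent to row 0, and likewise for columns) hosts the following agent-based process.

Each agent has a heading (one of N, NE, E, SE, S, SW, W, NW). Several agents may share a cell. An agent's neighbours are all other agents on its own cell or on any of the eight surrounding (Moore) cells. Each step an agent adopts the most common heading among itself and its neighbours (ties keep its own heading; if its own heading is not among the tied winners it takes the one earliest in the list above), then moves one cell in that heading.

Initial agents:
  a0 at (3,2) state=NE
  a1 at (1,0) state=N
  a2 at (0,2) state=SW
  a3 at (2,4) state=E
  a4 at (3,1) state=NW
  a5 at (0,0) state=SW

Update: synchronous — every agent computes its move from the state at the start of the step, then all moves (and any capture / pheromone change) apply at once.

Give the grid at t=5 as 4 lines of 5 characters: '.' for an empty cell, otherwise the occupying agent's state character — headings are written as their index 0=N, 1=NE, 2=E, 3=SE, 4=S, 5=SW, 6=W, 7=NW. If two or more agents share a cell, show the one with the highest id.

.5...
5.5..
.5...
.....

t=1: a0@(2,3):NE a1@(0,0):N a2@(1,1):SW a3@(2,0):E a4@(0,0):SW a5@(1,4):SW
t=2: a0@(1,4):NE a1@(1,4):SW a2@(2,0):SW a3@(3,4):SW a4@(1,4):SW a5@(2,3):SW
t=3: a0@(2,3):SW a1@(2,3):SW a2@(3,4):SW a3@(0,3):SW a4@(2,3):SW a5@(3,2):SW
t=4: a0@(3,2):SW a1@(3,2):SW a2@(0,3):SW a3@(1,2):SW a4@(3,2):SW a5@(0,1):SW
t=5: a0@(0,1):SW a1@(0,1):SW a2@(1,2):SW a3@(2,1):SW a4@(0,1):SW a5@(1,0):SW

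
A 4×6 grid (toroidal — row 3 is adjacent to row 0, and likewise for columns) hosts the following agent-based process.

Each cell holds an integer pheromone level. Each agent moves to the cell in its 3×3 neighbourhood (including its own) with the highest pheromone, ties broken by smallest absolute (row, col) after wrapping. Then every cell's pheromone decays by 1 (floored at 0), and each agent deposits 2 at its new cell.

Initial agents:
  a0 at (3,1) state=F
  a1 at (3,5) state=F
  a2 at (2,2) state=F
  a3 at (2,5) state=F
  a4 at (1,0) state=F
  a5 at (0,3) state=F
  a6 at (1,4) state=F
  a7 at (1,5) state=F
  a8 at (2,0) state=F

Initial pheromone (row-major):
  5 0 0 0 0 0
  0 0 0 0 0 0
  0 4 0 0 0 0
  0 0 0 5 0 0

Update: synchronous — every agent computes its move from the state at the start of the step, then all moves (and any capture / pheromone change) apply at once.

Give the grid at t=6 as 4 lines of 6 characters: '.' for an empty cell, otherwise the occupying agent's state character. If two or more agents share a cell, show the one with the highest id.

F.....
......
.F....
...F..

t=1: a0@(0,0) a1@(0,0) a2@(3,3) a3@(1,0) a4@(0,0) a5@(3,3) a6@(0,3) a7@(0,0) a8@(2,1) | pheromone: 12 0 0 2 0 0 / 2 0 0 0 0 0 / 0 5 0 0 0 0 / 0 0 0 8 0 0
t=2: a0@(0,0) a1@(0,0) a2@(3,3) a3@(0,0) a4@(0,0) a5@(3,3) a6@(3,3) a7@(0,0) a8@(2,1) | pheromone: 21 0 0 1 0 0 / 1 0 0 0 0 0 / 0 6 0 0 0 0 / 0 0 0 13 0 0
t=3: a0@(0,0) a1@(0,0) a2@(3,3) a3@(0,0) a4@(0,0) a5@(3,3) a6@(3,3) a7@(0,0) a8@(2,1) | pheromone: 30 0 0 0 0 0 / 0 0 0 0 0 0 / 0 7 0 0 0 0 / 0 0 0 18 0 0
t=4: a0@(0,0) a1@(0,0) a2@(3,3) a3@(0,0) a4@(0,0) a5@(3,3) a6@(3,3) a7@(0,0) a8@(2,1) | pheromone: 39 0 0 0 0 0 / 0 0 0 0 0 0 / 0 8 0 0 0 0 / 0 0 0 23 0 0
t=5: a0@(0,0) a1@(0,0) a2@(3,3) a3@(0,0) a4@(0,0) a5@(3,3) a6@(3,3) a7@(0,0) a8@(2,1) | pheromone: 48 0 0 0 0 0 / 0 0 0 0 0 0 / 0 9 0 0 0 0 / 0 0 0 28 0 0
t=6: a0@(0,0) a1@(0,0) a2@(3,3) a3@(0,0) a4@(0,0) a5@(3,3) a6@(3,3) a7@(0,0) a8@(2,1) | pheromone: 57 0 0 0 0 0 / 0 0 0 0 0 0 / 0 10 0 0 0 0 / 0 0 0 33 0 0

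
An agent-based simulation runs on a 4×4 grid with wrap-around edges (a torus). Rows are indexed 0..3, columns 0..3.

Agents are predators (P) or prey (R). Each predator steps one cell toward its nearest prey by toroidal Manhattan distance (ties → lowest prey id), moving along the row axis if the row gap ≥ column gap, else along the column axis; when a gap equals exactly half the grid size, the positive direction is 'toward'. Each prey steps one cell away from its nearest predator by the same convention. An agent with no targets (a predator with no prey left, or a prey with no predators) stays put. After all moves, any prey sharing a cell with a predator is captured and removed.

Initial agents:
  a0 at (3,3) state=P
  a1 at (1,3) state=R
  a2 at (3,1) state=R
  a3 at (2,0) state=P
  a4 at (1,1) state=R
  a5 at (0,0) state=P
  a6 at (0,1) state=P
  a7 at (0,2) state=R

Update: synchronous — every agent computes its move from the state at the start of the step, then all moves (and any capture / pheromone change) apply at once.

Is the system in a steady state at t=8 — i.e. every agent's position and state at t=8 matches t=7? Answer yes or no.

no

t=1: a0@(0,3):P a2@(2,1):R a3@(1,0):P a4@(2,1):R a5@(1,0):P a6@(3,1):P
t=2: a0@(1,3):P a2@(1,1):R a3@(2,0):P a4@(1,1):R a5@(2,0):P a6@(2,1):P
t=3: a0@(1,0):P a2@(0,1):R a3@(1,0):P a4@(0,1):R a5@(1,0):P a6@(1,1):P
t=4: a0@(0,0):P a2@(3,1):R a3@(0,0):P a4@(3,1):R a5@(0,0):P a6@(0,1):P
t=5: a0@(3,0):P a2@(2,1):R a3@(3,0):P a4@(2,1):R a5@(3,0):P a6@(3,1):P
t=6: a0@(2,0):P a2@(1,1):R a3@(2,0):P a4@(1,1):R a5@(2,0):P a6@(2,1):P
t=7: a0@(1,0):P a2@(0,1):R a3@(1,0):P a4@(0,1):R a5@(1,0):P a6@(1,1):P
t=8: a0@(0,0):P a2@(3,1):R a3@(0,0):P a4@(3,1):R a5@(0,0):P a6@(0,1):P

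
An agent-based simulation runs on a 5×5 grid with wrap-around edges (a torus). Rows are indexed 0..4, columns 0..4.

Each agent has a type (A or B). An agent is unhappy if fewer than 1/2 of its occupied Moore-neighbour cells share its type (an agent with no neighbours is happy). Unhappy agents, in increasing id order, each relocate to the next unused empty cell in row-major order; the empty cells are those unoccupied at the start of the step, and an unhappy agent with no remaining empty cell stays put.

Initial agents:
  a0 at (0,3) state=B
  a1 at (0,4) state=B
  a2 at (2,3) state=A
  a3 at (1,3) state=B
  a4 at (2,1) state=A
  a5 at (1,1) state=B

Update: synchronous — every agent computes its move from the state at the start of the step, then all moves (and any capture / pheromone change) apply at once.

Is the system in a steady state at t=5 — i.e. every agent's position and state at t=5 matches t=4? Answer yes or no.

yes

t=1: a0@(0,3):B a1@(0,4):B a2@(0,0):A a3@(1,3):B a4@(0,1):A a5@(0,2):B
t=2: (unchanged — steady state)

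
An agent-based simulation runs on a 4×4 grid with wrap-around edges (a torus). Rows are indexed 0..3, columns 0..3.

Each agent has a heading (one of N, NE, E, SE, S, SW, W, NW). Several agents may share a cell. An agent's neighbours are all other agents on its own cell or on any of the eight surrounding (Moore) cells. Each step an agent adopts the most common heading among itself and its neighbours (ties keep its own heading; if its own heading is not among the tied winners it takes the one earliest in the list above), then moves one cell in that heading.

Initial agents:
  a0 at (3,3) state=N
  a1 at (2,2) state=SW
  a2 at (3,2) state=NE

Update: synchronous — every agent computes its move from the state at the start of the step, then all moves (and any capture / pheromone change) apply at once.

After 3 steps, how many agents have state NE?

t=1: a0@(2,3):N a1@(3,1):SW a2@(2,3):NE
t=2: a0@(1,3):N a1@(0,0):SW a2@(1,0):NE
t=3: a0@(0,3):N a1@(1,3):SW a2@(0,1):NE

1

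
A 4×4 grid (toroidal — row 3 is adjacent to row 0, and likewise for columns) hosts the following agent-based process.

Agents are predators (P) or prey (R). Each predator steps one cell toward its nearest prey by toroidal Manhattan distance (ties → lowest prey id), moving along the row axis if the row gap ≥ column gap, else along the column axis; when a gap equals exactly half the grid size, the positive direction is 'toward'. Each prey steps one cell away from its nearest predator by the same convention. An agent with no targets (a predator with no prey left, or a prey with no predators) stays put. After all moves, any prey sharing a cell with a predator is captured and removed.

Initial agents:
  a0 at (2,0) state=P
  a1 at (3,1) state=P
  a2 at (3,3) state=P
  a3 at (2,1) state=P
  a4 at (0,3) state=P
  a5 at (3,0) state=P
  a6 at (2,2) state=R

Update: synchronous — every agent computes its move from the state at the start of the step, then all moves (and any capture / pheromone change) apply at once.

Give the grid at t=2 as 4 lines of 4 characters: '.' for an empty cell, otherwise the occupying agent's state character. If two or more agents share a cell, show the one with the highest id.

t=1: a0@(2,1):P a1@(2,1):P a2@(2,3):P a3@(2,2):P a4@(1,3):P a5@(3,1):P
t=2: (unchanged — steady state)

....
...P
.PPP
.P..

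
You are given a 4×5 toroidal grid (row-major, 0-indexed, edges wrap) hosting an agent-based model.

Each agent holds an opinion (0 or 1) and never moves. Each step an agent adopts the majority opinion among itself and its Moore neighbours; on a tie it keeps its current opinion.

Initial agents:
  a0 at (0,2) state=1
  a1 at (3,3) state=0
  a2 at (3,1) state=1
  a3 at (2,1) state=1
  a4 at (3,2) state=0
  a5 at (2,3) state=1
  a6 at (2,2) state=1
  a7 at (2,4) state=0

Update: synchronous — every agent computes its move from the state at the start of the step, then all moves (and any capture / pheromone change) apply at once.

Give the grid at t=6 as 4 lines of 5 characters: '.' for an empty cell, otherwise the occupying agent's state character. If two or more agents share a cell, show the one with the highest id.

..1..
.....
.1100
.110.

t=1: a0@(0,2):1 a1@(3,3):0 a2@(3,1):1 a3@(2,1):1 a4@(3,2):1 a5@(2,3):0 a6@(2,2):1 a7@(2,4):0
t=2: (unchanged — steady state)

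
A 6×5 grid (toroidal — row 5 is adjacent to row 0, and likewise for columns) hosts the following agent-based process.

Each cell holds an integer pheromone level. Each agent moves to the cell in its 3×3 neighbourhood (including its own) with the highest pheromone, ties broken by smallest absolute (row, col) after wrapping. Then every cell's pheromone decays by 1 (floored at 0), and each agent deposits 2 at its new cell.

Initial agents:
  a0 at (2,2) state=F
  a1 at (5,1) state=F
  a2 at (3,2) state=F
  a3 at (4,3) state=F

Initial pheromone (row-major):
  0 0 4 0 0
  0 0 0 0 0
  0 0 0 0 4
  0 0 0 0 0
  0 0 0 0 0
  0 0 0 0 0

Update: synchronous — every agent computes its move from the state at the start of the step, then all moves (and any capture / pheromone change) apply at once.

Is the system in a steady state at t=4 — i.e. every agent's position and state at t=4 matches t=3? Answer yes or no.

t=1: a0@(1,1) a1@(0,2) a2@(2,1) a3@(3,2) | pheromone: 0 0 5 0 0 / 0 2 0 0 0 / 0 2 0 0 3 / 0 0 2 0 0 / 0 0 0 0 0 / 0 0 0 0 0
t=2: a0@(0,2) a1@(0,2) a2@(1,1) a3@(2,1) | pheromone: 0 0 8 0 0 / 0 3 0 0 0 / 0 3 0 0 2 / 0 0 1 0 0 / 0 0 0 0 0 / 0 0 0 0 0
t=3: a0@(0,2) a1@(0,2) a2@(0,2) a3@(1,1) | pheromone: 0 0 13 0 0 / 0 4 0 0 0 / 0 2 0 0 1 / 0 0 0 0 0 / 0 0 0 0 0 / 0 0 0 0 0
t=4: a0@(0,2) a1@(0,2) a2@(0,2) a3@(0,2) | pheromone: 0 0 20 0 0 / 0 3 0 0 0 / 0 1 0 0 0 / 0 0 0 0 0 / 0 0 0 0 0 / 0 0 0 0 0

no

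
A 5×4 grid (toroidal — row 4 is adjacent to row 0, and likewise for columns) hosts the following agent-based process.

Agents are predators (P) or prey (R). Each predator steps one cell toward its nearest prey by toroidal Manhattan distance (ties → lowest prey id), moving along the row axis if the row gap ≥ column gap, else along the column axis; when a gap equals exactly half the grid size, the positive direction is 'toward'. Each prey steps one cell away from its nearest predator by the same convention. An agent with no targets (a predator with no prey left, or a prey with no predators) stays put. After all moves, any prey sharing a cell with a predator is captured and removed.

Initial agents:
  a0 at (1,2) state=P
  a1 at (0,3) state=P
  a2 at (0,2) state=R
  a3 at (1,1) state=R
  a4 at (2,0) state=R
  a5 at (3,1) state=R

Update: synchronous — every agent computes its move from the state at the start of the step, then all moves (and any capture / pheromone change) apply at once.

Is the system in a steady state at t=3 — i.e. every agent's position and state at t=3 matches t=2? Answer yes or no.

no

t=1: a0@(0,2):P a1@(0,2):P a2@(4,2):R a3@(1,0):R a4@(2,3):R a5@(4,1):R
t=2: a0@(4,2):P a1@(4,2):P a2@(3,2):R a3@(1,3):R a4@(3,3):R a5@(3,1):R
t=3: a0@(3,2):P a1@(3,2):P a2@(2,2):R a3@(2,3):R a4@(2,3):R a5@(2,1):R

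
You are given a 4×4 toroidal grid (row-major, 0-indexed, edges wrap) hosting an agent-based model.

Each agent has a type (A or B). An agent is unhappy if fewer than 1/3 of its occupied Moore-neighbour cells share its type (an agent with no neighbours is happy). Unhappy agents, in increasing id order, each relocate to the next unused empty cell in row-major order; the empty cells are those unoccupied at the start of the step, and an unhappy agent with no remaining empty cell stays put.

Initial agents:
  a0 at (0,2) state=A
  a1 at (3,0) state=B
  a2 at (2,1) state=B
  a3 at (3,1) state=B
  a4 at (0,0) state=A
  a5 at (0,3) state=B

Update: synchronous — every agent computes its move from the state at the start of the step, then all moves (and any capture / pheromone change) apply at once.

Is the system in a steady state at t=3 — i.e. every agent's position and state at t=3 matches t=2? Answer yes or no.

t=1: a0@(0,1):A a1@(3,0):B a2@(2,1):B a3@(3,1):B a4@(1,0):A a5@(0,3):B
t=2: (unchanged — steady state)

yes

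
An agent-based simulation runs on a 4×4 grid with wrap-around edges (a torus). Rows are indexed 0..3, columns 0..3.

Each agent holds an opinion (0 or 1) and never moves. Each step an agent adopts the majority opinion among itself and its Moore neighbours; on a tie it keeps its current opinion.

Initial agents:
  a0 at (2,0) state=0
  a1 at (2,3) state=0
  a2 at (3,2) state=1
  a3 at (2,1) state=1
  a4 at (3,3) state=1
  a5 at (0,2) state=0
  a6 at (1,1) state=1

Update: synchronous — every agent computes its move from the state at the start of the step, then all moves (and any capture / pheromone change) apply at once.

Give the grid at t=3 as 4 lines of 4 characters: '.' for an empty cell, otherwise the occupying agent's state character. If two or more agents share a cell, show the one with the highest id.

..1.
.1..
11.1
..11

t=1: a0@(2,0):1 a1@(2,3):0 a2@(3,2):1 a3@(2,1):1 a4@(3,3):0 a5@(0,2):1 a6@(1,1):1
t=2: a0@(2,0):1 a1@(2,3):0 a2@(3,2):1 a3@(2,1):1 a4@(3,3):1 a5@(0,2):1 a6@(1,1):1
t=3: a0@(2,0):1 a1@(2,3):1 a2@(3,2):1 a3@(2,1):1 a4@(3,3):1 a5@(0,2):1 a6@(1,1):1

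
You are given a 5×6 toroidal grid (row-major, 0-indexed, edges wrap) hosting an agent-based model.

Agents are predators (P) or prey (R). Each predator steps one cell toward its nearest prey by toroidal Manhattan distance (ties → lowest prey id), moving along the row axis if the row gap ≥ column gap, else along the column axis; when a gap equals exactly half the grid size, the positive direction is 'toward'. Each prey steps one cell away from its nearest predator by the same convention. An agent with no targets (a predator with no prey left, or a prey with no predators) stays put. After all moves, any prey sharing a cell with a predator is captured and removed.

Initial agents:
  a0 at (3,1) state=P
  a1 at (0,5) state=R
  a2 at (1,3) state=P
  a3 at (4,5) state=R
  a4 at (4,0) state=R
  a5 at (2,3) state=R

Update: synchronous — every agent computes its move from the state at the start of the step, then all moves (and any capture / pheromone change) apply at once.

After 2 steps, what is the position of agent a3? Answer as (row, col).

(4, 3)

t=1: a0@(4,1):P a1@(0,0):R a2@(2,3):P a3@(4,4):R a4@(0,0):R a5@(3,3):R
t=2: a0@(0,1):P a1@(1,0):R a2@(3,3):P a3@(4,3):R a4@(1,0):R a5@(4,3):R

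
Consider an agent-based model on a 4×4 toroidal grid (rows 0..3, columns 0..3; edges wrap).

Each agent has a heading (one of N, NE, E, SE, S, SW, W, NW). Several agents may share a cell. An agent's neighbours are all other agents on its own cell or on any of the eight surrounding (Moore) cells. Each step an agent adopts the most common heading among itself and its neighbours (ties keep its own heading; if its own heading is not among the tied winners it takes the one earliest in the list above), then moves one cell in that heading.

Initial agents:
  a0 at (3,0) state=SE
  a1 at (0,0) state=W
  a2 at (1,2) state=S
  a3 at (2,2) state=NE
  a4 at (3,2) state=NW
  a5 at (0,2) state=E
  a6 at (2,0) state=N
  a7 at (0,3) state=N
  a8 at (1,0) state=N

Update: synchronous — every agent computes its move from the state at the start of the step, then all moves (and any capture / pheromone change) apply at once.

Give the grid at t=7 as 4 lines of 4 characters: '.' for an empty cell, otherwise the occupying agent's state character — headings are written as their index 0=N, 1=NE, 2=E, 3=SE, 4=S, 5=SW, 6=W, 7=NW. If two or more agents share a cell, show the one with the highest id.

t=1: a0@(2,0):N a1@(3,0):N a2@(2,2):S a3@(1,3):NE a4@(2,1):NW a5@(0,3):E a6@(1,0):N a7@(3,3):N a8@(0,0):N
t=2: a0@(1,0):N a1@(2,0):N a2@(3,2):S a3@(0,3):N a4@(1,1):N a5@(3,3):N a6@(0,0):N a7@(2,3):N a8@(3,0):N
t=3: a0@(0,0):N a1@(1,0):N a2@(2,2):N a3@(3,3):N a4@(0,1):N a5@(2,3):N a6@(3,0):N a7@(1,3):N a8@(2,0):N
t=4: a0@(3,0):N a1@(0,0):N a2@(1,2):N a3@(2,3):N a4@(3,1):N a5@(1,3):N a6@(2,0):N a7@(0,3):N a8@(1,0):N
t=5: a0@(2,0):N a1@(3,0):N a2@(0,2):N a3@(1,3):N a4@(2,1):N a5@(0,3):N a6@(1,0):N a7@(3,3):N a8@(0,0):N
t=6: a0@(1,0):N a1@(2,0):N a2@(3,2):N a3@(0,3):N a4@(1,1):N a5@(3,3):N a6@(0,0):N a7@(2,3):N a8@(3,0):N
t=7: a0@(0,0):N a1@(1,0):N a2@(2,2):N a3@(3,3):N a4@(0,1):N a5@(2,3):N a6@(3,0):N a7@(1,3):N a8@(2,0):N

00..
0..0
0.00
0..0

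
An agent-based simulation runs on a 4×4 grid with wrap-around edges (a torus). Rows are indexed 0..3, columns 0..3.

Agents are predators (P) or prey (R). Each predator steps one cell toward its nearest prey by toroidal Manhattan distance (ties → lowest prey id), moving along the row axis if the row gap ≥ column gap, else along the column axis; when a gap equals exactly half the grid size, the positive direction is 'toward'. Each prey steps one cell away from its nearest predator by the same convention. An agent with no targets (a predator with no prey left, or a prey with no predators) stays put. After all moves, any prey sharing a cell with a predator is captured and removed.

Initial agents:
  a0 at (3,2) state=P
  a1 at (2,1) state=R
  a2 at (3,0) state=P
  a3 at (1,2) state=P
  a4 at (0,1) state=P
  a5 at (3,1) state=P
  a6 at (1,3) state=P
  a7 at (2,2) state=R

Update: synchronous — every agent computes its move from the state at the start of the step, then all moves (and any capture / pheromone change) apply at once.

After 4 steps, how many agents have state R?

t=1: a0@(2,2):P a2@(2,0):P a3@(2,2):P a4@(1,1):P a5@(2,1):P a6@(2,3):P a7@(1,2):R
t=2: a0@(1,2):P a2@(2,1):P a3@(1,2):P a4@(1,2):P a5@(1,1):P a6@(1,3):P a7@(0,2):R
t=3: a0@(0,2):P a2@(3,1):P a3@(0,2):P a4@(0,2):P a5@(0,1):P a6@(0,3):P a7@(3,2):R
t=4: a0@(3,2):P a2@(3,2):P a3@(3,2):P a4@(3,2):P a5@(3,1):P a6@(3,3):P a7@(2,2):R

1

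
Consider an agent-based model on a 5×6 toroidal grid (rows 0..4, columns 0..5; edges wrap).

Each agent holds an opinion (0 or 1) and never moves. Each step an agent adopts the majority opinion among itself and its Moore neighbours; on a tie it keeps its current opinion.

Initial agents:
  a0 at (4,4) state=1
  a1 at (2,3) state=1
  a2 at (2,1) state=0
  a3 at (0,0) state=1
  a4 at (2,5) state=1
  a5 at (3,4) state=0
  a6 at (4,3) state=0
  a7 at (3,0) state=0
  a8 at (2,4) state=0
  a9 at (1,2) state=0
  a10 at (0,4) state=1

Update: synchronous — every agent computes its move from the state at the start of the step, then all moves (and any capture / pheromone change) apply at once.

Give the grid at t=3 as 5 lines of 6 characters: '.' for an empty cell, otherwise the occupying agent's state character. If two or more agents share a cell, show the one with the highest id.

t=1: a0@(4,4):1 a1@(2,3):0 a2@(2,1):0 a3@(0,0):1 a4@(2,5):0 a5@(3,4):0 a6@(4,3):0 a7@(3,0):0 a8@(2,4):0 a9@(1,2):0 a10@(0,4):1
t=2: (unchanged — steady state)

1...1.
..0...
.0.000
0...0.
...01.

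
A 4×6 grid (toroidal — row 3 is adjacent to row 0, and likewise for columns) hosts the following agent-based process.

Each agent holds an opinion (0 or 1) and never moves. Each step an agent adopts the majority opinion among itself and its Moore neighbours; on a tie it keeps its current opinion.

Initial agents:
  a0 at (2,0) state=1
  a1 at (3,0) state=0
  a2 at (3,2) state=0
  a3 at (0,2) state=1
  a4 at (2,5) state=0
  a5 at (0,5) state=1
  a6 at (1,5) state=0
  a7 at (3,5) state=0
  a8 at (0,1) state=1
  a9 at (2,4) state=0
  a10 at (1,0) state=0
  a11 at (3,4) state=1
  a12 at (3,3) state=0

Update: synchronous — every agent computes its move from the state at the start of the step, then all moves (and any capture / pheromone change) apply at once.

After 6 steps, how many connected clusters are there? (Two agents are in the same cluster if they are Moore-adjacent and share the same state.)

1

t=1: a0@(2,0):0 a1@(3,0):0 a2@(3,2):0 a3@(0,2):1 a4@(2,5):0 a5@(0,5):0 a6@(1,5):0 a7@(3,5):0 a8@(0,1):0 a9@(2,4):0 a10@(1,0):0 a11@(3,4):0 a12@(3,3):0
t=2: a0@(2,0):0 a1@(3,0):0 a2@(3,2):0 a3@(0,2):0 a4@(2,5):0 a5@(0,5):0 a6@(1,5):0 a7@(3,5):0 a8@(0,1):0 a9@(2,4):0 a10@(1,0):0 a11@(3,4):0 a12@(3,3):0
t=3: (unchanged — steady state)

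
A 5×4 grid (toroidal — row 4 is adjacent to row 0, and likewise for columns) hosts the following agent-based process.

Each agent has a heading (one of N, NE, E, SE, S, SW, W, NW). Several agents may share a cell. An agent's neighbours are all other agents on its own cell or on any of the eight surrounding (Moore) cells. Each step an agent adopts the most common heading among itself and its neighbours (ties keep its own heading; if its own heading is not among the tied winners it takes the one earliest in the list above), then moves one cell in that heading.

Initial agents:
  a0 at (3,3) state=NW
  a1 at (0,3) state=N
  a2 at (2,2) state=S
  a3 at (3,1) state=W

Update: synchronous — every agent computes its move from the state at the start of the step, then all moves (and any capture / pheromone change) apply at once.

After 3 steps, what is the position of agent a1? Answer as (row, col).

t=1: a0@(2,2):NW a1@(4,3):N a2@(3,2):S a3@(3,0):W
t=2: a0@(1,1):NW a1@(3,3):N a2@(4,2):S a3@(3,3):W
t=3: a0@(0,0):NW a1@(2,3):N a2@(0,2):S a3@(3,2):W

(2, 3)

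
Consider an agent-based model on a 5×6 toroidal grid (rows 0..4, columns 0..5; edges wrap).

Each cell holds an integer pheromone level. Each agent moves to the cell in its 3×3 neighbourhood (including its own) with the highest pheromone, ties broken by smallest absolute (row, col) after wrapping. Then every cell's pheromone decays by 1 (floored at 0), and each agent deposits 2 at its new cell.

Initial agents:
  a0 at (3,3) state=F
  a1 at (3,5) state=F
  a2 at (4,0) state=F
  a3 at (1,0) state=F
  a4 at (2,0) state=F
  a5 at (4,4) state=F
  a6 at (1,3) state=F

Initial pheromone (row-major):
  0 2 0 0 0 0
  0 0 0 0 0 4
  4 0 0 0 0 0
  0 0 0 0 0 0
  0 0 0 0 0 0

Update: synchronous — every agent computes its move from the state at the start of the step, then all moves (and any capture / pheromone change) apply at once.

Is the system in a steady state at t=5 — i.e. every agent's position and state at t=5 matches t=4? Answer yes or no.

yes

t=1: a0@(2,2) a1@(2,0) a2@(0,1) a3@(1,5) a4@(1,5) a5@(0,3) a6@(0,2) | pheromone: 0 3 2 2 0 0 / 0 0 0 0 0 7 / 5 0 2 0 0 0 / 0 0 0 0 0 0 / 0 0 0 0 0 0
t=2: a0@(2,2) a1@(1,5) a2@(0,1) a3@(1,5) a4@(1,5) a5@(0,2) a6@(0,1) | pheromone: 0 6 3 1 0 0 / 0 0 0 0 0 12 / 4 0 3 0 0 0 / 0 0 0 0 0 0 / 0 0 0 0 0 0
t=3: a0@(2,2) a1@(1,5) a2@(0,1) a3@(1,5) a4@(1,5) a5@(0,1) a6@(0,1) | pheromone: 0 11 2 0 0 0 / 0 0 0 0 0 17 / 3 0 4 0 0 0 / 0 0 0 0 0 0 / 0 0 0 0 0 0
t=4: a0@(2,2) a1@(1,5) a2@(0,1) a3@(1,5) a4@(1,5) a5@(0,1) a6@(0,1) | pheromone: 0 16 1 0 0 0 / 0 0 0 0 0 22 / 2 0 5 0 0 0 / 0 0 0 0 0 0 / 0 0 0 0 0 0
t=5: a0@(2,2) a1@(1,5) a2@(0,1) a3@(1,5) a4@(1,5) a5@(0,1) a6@(0,1) | pheromone: 0 21 0 0 0 0 / 0 0 0 0 0 27 / 1 0 6 0 0 0 / 0 0 0 0 0 0 / 0 0 0 0 0 0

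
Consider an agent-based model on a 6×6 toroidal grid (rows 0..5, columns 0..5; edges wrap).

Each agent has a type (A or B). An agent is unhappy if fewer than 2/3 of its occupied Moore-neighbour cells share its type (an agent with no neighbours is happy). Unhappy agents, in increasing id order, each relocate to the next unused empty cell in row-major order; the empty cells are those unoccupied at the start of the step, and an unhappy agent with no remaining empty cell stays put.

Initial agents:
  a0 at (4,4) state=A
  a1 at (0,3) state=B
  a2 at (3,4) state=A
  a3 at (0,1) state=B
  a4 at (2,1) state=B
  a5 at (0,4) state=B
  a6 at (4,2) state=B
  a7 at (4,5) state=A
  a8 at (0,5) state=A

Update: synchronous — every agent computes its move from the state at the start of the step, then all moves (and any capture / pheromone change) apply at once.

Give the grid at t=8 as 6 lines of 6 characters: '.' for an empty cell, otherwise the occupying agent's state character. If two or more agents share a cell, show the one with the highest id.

BB.A.B
B.....
......
....A.
..B.AA
......

t=1: a0@(4,4):A a1@(0,3):B a2@(3,4):A a3@(0,1):B a4@(2,1):B a5@(0,0):B a6@(4,2):B a7@(4,5):A a8@(0,2):A
t=2: a0@(4,4):A a1@(0,4):B a2@(3,4):A a3@(0,5):B a4@(2,1):B a5@(0,0):B a6@(4,2):B a7@(4,5):A a8@(1,0):A
t=3: a0@(4,4):A a1@(0,4):B a2@(3,4):A a3@(0,5):B a4@(0,1):B a5@(0,2):B a6@(4,2):B a7@(4,5):A a8@(0,3):A
t=4: a0@(4,4):A a1@(0,0):B a2@(3,4):A a3@(0,5):B a4@(0,1):B a5@(1,0):B a6@(4,2):B a7@(4,5):A a8@(1,1):A
t=5: a0@(4,4):A a1@(0,0):B a2@(3,4):A a3@(0,5):B a4@(0,1):B a5@(1,0):B a6@(4,2):B a7@(4,5):A a8@(0,2):A
t=6: a0@(4,4):A a1@(0,0):B a2@(3,4):A a3@(0,5):B a4@(0,1):B a5@(1,0):B a6@(4,2):B a7@(4,5):A a8@(0,3):A
t=7: (unchanged — steady state)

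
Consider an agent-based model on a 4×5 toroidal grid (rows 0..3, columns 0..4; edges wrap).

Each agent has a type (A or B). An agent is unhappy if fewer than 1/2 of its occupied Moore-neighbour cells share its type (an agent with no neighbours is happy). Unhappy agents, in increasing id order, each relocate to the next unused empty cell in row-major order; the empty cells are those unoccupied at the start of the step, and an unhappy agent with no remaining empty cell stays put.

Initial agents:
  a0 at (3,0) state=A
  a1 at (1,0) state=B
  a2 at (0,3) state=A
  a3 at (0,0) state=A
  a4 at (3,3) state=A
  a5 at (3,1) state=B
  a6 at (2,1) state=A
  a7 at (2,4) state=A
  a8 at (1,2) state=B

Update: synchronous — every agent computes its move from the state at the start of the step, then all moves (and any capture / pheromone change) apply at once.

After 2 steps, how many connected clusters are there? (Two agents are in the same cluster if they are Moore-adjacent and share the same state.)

t=1: a0@(3,0):A a1@(0,1):B a2@(0,3):A a3@(0,2):A a4@(3,3):A a5@(0,4):B a6@(1,1):A a7@(2,4):A a8@(1,3):B
t=2: a0@(0,0):A a1@(1,0):B a2@(0,3):A a3@(0,2):A a4@(3,3):A a5@(1,2):B a6@(1,1):A a7@(2,4):A a8@(1,4):B

3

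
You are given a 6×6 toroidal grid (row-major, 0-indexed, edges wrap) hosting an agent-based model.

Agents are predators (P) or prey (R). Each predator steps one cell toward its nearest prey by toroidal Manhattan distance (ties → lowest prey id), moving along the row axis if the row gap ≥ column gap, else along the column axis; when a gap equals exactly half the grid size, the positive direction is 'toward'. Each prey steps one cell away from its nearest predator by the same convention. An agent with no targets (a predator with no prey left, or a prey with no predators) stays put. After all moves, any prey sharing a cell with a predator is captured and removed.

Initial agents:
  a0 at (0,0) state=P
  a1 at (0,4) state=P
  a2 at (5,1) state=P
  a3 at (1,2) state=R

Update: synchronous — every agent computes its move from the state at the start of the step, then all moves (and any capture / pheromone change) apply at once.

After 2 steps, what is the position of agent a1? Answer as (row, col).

t=1: a0@(0,1):P a1@(0,3):P a2@(0,1):P a3@(1,3):R
t=2: a0@(0,2):P a1@(1,3):P a2@(0,2):P a3@(2,3):R

(1, 3)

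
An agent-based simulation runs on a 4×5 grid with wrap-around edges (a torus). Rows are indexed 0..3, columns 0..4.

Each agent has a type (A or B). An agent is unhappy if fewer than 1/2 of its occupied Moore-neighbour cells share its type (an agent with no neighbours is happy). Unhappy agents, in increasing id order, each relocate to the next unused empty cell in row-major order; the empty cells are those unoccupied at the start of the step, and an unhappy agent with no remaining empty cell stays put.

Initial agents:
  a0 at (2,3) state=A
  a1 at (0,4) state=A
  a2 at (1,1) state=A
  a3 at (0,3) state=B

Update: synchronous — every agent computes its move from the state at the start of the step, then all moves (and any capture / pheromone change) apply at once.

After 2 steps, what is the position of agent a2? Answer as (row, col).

(1, 1)

t=1: a0@(2,3):A a1@(0,0):A a2@(1,1):A a3@(0,1):B
t=2: a0@(2,3):A a1@(0,0):A a2@(1,1):A a3@(0,2):B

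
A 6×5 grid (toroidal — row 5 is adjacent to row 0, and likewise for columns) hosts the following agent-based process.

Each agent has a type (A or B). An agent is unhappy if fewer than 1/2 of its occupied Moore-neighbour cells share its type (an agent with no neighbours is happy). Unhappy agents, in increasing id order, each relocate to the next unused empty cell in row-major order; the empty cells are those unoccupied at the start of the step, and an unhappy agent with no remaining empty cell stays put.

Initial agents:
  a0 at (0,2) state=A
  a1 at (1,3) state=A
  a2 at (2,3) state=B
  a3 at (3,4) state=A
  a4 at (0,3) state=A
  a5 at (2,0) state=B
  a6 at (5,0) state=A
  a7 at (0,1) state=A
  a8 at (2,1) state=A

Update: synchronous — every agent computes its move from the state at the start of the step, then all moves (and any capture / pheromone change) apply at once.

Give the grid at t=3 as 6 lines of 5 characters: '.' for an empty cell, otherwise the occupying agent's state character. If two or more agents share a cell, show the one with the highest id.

t=1: a0@(0,2):A a1@(1,3):A a2@(0,0):B a3@(0,4):A a4@(0,3):A a5@(1,0):B a6@(5,0):A a7@(0,1):A a8@(1,1):A
t=2: a0@(0,2):A a1@(1,3):A a2@(1,2):B a3@(0,4):A a4@(0,3):A a5@(1,4):B a6@(5,0):A a7@(0,1):A a8@(1,1):A
t=3: a0@(0,2):A a1@(1,3):A a2@(0,0):B a3@(0,4):A a4@(0,3):A a5@(1,0):B a6@(5,0):A a7@(0,1):A a8@(1,1):A

BAAAA
BA.A.
.....
.....
.....
A....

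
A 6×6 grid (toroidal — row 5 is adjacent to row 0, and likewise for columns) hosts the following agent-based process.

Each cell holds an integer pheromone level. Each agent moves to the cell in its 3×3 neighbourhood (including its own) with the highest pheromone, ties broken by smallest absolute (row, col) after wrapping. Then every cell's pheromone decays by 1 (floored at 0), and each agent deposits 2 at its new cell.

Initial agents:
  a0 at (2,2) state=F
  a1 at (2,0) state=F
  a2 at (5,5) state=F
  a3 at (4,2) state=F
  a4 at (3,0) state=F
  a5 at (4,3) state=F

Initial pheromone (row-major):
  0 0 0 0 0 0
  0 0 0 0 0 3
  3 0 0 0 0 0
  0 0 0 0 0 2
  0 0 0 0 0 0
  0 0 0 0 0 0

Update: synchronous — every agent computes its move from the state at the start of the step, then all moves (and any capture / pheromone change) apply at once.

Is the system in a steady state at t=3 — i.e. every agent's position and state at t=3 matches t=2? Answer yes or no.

no

t=1: a0@(1,1) a1@(1,5) a2@(0,0) a3@(3,1) a4@(2,0) a5@(3,2) | pheromone: 2 0 0 0 0 0 / 0 2 0 0 0 4 / 4 0 0 0 0 0 / 0 2 2 0 0 1 / 0 0 0 0 0 0 / 0 0 0 0 0 0
t=2: a0@(2,0) a1@(1,5) a2@(1,5) a3@(2,0) a4@(1,5) a5@(3,1) | pheromone: 1 0 0 0 0 0 / 0 1 0 0 0 9 / 7 0 0 0 0 0 / 0 3 1 0 0 0 / 0 0 0 0 0 0 / 0 0 0 0 0 0
t=3: a0@(1,5) a1@(1,5) a2@(1,5) a3@(1,5) a4@(1,5) a5@(2,0) | pheromone: 0 0 0 0 0 0 / 0 0 0 0 0 18 / 8 0 0 0 0 0 / 0 2 0 0 0 0 / 0 0 0 0 0 0 / 0 0 0 0 0 0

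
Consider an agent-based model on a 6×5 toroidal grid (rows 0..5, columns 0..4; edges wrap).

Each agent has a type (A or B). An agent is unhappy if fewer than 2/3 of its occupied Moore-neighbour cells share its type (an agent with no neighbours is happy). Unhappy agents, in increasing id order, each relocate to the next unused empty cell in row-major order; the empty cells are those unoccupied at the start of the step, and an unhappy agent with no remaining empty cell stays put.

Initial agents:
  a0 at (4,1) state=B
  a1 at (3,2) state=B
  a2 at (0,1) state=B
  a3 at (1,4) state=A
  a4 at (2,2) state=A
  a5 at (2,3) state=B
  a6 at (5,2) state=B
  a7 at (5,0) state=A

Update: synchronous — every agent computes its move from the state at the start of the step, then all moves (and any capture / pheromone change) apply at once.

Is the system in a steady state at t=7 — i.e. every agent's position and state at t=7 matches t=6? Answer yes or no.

t=1: a0@(4,1):B a1@(3,2):B a2@(0,0):B a3@(0,2):A a4@(0,3):A a5@(0,4):B a6@(5,2):B a7@(1,0):A
t=2: a0@(4,1):B a1@(3,2):B a2@(0,1):B a3@(1,1):A a4@(1,2):A a5@(1,3):B a6@(1,4):B a7@(2,0):A
t=3: a0@(4,1):B a1@(3,2):B a2@(0,0):B a3@(1,1):A a4@(0,2):A a5@(0,3):B a6@(0,4):B a7@(1,0):A
t=4: a0@(4,1):B a1@(3,2):B a2@(0,1):B a3@(1,1):A a4@(1,2):A a5@(1,3):B a6@(0,4):B a7@(1,4):A
t=5: a0@(4,1):B a1@(3,2):B a2@(0,0):B a3@(0,2):A a4@(0,3):A a5@(1,0):B a6@(2,0):B a7@(2,1):A
t=6: a0@(4,1):B a1@(0,1):B a2@(0,0):B a3@(0,2):A a4@(0,3):A a5@(1,0):B a6@(0,4):B a7@(1,1):A
t=7: a0@(4,1):B a1@(1,2):B a2@(0,0):B a3@(0,2):A a4@(1,3):A a5@(1,0):B a6@(0,4):B a7@(1,4):A

no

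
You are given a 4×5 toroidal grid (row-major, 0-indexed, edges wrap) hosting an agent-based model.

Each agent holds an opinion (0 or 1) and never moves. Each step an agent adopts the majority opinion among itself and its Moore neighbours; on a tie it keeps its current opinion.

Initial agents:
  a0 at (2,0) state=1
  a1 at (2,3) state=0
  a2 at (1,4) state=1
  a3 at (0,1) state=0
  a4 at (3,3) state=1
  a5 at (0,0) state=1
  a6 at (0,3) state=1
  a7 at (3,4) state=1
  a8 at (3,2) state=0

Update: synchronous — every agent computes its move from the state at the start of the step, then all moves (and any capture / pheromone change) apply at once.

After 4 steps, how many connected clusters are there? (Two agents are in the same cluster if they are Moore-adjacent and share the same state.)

t=1: a0@(2,0):1 a1@(2,3):1 a2@(1,4):1 a3@(0,1):0 a4@(3,3):1 a5@(0,0):1 a6@(0,3):1 a7@(3,4):1 a8@(3,2):0
t=2: a0@(2,0):1 a1@(2,3):1 a2@(1,4):1 a3@(0,1):0 a4@(3,3):1 a5@(0,0):1 a6@(0,3):1 a7@(3,4):1 a8@(3,2):1
t=3: a0@(2,0):1 a1@(2,3):1 a2@(1,4):1 a3@(0,1):1 a4@(3,3):1 a5@(0,0):1 a6@(0,3):1 a7@(3,4):1 a8@(3,2):1
t=4: (unchanged — steady state)

1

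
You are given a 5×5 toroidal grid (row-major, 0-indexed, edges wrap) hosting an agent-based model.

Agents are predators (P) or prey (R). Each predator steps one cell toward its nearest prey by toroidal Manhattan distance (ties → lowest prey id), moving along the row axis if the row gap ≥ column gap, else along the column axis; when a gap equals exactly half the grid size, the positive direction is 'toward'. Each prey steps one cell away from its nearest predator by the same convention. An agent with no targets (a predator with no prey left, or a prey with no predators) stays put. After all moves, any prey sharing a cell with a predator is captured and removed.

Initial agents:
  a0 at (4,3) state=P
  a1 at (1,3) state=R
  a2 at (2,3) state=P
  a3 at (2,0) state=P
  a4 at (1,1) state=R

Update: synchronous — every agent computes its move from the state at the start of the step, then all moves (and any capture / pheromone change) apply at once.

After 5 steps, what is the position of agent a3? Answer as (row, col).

t=1: a0@(0,3):P a2@(1,3):P a3@(1,0):P a4@(0,1):R
t=2: a0@(0,2):P a2@(1,2):P a3@(0,0):P
t=3: (unchanged — steady state)

(0, 0)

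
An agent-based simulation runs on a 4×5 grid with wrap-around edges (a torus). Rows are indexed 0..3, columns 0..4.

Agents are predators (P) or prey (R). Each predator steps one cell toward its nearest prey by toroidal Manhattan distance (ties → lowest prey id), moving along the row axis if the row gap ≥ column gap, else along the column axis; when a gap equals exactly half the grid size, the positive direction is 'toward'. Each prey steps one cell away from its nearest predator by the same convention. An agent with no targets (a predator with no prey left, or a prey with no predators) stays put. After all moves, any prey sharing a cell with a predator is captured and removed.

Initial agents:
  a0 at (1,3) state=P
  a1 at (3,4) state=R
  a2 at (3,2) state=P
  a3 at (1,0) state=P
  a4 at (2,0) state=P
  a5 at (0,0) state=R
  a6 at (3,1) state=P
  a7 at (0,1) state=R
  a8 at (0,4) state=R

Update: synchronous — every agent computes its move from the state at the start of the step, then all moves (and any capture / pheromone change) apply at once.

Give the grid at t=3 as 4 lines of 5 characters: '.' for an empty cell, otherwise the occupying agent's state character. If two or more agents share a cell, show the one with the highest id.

t=1: a0@(0,3):P a2@(3,3):P a3@(0,0):P a4@(3,0):P a6@(0,1):P a7@(1,1):R a8@(3,4):R
t=2: a0@(3,3):P a2@(3,4):P a3@(1,0):P a4@(3,4):P a6@(1,1):P a7@(2,1):R a8@(3,0):R
t=3: a0@(3,4):P a2@(3,0):P a3@(2,0):P a4@(3,0):P a6@(2,1):P a7@(3,1):R a8@(3,1):R

.....
.....
PP...
PR..P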